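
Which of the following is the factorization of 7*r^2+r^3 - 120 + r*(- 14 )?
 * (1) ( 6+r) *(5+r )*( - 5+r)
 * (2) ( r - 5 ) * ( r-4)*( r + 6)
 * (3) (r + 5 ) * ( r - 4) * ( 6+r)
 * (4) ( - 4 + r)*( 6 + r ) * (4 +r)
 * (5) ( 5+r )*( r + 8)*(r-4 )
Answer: 3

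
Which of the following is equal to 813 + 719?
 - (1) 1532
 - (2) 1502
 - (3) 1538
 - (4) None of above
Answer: 1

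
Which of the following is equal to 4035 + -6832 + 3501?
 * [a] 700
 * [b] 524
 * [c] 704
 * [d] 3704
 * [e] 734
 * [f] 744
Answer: c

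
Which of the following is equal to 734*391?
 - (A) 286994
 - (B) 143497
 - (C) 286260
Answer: A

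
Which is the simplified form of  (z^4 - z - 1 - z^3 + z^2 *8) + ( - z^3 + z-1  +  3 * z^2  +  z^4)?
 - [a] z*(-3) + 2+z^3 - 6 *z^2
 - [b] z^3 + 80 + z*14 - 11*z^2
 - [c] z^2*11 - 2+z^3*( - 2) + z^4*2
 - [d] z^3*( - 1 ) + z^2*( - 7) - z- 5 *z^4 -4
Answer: c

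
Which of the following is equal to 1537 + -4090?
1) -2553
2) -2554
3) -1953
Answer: 1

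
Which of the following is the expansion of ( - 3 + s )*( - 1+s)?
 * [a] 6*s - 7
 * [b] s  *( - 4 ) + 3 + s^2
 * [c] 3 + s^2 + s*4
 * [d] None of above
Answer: b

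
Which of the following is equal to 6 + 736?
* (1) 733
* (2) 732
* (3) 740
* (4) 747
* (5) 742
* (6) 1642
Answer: 5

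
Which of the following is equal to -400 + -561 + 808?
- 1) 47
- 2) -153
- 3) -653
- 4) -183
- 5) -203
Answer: 2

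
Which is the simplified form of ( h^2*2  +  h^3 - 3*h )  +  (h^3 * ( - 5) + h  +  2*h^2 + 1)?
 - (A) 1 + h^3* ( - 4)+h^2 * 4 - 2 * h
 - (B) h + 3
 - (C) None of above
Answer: A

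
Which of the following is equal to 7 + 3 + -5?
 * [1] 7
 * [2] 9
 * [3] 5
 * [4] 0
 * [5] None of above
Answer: 3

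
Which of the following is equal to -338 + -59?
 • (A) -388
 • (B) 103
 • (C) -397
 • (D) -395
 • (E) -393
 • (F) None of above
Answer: C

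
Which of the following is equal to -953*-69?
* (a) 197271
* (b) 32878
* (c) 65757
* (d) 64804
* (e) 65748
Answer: c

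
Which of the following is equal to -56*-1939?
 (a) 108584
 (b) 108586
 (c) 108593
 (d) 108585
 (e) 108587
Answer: a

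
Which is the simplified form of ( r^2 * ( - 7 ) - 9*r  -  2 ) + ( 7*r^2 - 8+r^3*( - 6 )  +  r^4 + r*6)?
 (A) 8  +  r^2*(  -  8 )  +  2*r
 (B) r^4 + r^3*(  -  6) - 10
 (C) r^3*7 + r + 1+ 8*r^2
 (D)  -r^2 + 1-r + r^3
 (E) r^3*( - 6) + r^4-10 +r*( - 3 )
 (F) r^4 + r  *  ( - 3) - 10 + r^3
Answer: E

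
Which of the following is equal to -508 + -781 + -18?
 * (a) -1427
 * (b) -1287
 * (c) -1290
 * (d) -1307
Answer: d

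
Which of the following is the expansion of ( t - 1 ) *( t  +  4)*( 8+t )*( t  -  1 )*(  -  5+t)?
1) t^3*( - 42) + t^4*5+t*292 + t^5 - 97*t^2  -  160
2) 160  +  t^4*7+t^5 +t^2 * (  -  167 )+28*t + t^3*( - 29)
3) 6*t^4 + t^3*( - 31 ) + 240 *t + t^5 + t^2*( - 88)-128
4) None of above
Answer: 4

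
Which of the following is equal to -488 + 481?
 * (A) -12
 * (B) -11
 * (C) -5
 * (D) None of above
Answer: D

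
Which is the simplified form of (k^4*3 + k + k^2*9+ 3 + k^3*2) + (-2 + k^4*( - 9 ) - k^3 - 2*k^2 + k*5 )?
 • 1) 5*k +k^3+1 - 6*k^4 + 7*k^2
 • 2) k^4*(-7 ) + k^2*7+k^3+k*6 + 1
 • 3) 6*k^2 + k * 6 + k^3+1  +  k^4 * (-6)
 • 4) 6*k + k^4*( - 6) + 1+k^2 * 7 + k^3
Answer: 4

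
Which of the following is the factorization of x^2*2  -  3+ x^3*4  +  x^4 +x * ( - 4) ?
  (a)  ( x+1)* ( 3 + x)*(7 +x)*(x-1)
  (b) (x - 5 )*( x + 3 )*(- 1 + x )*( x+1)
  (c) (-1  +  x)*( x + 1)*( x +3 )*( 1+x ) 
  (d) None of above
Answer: c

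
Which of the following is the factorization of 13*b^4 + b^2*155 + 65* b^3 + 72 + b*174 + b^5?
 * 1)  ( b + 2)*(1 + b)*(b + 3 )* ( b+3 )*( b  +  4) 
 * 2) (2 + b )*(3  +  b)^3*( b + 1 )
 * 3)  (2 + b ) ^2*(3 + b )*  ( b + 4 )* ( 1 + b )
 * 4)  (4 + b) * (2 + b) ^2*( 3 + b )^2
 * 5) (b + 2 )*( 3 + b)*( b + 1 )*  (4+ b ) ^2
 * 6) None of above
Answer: 1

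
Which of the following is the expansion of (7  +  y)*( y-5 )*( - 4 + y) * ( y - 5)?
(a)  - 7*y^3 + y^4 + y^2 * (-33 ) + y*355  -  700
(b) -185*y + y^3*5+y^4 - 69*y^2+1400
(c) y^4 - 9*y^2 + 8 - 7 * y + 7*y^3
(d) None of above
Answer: a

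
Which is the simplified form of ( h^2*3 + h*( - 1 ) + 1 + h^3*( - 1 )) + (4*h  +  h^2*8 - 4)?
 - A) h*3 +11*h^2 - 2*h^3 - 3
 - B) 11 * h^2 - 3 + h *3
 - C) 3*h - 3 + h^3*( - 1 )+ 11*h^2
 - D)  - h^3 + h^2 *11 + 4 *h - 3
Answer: C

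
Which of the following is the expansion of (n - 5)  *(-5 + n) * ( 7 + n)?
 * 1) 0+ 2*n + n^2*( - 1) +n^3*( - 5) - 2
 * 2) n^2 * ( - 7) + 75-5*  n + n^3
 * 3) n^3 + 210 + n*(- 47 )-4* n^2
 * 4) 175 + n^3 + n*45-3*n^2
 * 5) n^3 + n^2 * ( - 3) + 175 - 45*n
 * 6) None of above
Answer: 5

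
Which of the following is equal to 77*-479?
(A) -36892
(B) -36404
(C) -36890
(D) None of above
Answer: D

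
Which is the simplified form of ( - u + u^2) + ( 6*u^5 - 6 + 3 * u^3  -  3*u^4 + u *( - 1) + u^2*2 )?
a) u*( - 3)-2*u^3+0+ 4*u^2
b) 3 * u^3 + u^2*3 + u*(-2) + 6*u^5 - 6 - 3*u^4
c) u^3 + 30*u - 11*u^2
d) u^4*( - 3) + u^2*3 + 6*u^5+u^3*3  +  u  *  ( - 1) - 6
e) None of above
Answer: b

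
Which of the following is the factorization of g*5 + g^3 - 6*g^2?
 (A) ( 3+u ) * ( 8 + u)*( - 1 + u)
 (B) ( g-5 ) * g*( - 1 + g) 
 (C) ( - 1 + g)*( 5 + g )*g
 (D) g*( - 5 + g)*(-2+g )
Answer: B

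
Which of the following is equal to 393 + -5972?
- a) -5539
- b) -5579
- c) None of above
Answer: b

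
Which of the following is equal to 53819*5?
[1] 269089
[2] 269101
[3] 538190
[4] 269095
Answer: 4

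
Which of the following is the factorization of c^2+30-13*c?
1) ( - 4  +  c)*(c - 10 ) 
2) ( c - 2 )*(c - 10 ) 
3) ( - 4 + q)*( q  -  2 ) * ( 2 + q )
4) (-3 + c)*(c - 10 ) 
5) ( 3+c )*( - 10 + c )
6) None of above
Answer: 4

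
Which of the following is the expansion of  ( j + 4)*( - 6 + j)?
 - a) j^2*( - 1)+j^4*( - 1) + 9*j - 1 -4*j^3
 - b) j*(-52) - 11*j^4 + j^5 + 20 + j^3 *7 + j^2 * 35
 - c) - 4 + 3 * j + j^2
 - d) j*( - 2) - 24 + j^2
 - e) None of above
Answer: d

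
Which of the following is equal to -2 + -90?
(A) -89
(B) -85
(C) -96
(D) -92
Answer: D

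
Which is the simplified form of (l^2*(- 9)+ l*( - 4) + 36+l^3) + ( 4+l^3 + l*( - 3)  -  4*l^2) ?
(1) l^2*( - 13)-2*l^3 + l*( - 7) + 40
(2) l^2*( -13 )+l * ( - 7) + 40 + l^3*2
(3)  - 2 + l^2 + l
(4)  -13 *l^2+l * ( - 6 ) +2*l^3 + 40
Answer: 2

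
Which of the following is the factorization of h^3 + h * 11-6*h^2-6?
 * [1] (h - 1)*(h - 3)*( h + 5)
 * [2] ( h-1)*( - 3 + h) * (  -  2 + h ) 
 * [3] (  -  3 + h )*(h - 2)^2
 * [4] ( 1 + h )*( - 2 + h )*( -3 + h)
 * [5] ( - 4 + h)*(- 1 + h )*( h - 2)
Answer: 2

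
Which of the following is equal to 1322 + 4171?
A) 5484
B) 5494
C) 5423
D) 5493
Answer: D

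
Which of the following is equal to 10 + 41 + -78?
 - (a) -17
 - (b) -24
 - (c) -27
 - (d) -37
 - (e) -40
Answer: c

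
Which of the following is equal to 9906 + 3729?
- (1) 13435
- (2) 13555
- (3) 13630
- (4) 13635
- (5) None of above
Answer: 4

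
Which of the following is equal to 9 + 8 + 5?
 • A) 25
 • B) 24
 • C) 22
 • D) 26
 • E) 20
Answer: C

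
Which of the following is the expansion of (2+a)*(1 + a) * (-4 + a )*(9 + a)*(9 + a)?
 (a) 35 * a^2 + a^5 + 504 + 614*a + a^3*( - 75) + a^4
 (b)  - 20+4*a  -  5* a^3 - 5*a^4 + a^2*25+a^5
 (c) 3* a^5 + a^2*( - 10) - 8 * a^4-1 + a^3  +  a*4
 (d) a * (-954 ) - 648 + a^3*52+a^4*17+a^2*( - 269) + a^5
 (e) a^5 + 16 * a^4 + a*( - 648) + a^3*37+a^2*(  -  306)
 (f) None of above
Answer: f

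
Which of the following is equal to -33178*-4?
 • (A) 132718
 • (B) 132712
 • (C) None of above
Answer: B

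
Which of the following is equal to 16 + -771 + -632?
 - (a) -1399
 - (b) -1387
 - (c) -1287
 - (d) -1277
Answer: b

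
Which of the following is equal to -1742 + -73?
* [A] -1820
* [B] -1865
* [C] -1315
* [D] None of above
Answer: D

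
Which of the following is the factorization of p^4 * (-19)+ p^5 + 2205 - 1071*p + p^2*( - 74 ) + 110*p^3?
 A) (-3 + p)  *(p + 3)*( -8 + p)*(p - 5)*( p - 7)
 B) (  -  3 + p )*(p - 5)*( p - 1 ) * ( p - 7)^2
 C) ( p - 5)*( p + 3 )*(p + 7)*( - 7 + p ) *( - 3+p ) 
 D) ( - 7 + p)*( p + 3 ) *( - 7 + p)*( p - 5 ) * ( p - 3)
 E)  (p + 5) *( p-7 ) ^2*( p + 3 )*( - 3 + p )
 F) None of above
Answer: D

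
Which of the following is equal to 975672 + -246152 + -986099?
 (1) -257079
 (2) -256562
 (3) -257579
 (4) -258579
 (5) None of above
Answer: 5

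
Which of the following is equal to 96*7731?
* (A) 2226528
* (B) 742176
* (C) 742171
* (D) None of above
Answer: B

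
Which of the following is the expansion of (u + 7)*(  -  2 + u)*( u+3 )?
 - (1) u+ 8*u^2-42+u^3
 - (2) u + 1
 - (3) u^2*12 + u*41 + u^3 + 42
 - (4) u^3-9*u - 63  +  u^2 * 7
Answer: 1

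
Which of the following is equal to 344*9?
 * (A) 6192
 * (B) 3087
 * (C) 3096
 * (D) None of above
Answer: C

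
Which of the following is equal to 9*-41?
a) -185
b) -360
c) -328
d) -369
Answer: d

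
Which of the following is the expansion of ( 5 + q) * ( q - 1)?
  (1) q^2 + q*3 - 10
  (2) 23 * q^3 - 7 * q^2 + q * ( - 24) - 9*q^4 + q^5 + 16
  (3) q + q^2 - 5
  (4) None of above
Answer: 4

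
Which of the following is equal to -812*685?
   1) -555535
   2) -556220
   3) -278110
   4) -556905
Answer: 2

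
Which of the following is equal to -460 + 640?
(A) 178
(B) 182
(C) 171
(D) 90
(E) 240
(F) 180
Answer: F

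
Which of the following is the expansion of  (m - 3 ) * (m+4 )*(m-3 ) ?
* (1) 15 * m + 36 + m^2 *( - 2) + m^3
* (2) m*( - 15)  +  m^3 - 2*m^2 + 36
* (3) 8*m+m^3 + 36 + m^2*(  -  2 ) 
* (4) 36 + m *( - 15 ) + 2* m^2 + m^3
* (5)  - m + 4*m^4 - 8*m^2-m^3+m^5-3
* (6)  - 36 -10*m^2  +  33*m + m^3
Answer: 2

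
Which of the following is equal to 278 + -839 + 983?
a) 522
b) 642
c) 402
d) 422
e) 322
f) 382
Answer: d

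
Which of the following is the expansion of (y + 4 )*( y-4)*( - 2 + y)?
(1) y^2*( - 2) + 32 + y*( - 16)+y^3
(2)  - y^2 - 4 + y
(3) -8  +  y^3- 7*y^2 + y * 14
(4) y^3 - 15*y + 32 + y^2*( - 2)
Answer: 1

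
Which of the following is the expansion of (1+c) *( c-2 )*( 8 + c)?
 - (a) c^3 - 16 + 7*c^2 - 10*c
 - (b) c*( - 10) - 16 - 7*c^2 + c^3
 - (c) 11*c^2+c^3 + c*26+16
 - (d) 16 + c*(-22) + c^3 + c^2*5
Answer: a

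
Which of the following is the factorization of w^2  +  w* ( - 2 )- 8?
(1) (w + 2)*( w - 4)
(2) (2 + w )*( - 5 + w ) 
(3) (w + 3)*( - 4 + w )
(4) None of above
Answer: 1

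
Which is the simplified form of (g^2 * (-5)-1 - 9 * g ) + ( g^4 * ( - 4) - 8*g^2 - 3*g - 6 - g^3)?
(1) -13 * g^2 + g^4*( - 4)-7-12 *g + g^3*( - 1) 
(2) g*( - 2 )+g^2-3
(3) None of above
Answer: 1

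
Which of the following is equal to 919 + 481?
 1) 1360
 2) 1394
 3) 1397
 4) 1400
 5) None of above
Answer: 4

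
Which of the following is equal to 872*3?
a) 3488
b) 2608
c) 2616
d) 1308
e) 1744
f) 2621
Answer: c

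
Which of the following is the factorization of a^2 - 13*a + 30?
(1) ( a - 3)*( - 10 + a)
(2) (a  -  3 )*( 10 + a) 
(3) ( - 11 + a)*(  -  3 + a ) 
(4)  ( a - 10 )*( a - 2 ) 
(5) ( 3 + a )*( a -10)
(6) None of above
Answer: 1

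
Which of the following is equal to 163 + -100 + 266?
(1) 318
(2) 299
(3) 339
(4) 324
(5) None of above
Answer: 5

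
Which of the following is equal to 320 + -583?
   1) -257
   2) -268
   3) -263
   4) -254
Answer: 3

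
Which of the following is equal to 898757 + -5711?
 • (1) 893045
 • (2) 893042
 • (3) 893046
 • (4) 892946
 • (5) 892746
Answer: 3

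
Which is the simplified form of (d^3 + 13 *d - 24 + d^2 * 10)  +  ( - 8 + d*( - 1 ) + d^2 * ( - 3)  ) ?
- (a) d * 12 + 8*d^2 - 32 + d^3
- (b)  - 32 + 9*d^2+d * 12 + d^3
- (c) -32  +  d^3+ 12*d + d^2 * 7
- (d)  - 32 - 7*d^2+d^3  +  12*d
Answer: c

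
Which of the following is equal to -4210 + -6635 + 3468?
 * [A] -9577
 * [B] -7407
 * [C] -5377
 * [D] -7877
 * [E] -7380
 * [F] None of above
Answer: F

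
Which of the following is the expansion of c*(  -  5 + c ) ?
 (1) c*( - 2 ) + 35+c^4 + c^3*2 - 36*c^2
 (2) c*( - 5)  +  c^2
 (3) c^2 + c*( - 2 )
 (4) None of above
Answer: 2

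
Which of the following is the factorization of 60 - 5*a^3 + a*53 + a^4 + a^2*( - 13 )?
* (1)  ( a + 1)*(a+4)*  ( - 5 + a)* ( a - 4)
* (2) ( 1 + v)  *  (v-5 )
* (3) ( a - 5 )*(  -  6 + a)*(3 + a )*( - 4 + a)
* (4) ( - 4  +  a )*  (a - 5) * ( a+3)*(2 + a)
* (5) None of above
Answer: 5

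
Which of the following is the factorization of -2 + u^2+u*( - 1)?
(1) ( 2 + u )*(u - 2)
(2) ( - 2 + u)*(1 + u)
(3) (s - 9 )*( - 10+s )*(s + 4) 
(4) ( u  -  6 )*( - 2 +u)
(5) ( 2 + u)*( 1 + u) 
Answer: 2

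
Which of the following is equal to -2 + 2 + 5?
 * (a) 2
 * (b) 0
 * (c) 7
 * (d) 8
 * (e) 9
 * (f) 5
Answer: f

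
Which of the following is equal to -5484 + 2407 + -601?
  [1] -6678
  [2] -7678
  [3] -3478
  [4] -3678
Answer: 4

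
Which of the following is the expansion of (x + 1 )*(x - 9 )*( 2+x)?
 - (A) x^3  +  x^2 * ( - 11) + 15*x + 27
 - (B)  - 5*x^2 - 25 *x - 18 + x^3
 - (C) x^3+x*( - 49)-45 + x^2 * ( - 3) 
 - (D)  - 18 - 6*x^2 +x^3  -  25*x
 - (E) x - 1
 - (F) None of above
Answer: D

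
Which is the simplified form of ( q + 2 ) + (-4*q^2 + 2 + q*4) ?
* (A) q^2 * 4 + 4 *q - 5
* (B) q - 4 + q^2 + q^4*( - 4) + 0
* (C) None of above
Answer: C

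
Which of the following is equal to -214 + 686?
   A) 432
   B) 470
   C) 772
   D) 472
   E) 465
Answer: D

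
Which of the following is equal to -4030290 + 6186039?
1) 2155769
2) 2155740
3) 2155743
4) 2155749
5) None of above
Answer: 4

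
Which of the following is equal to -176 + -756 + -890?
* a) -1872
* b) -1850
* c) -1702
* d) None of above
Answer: d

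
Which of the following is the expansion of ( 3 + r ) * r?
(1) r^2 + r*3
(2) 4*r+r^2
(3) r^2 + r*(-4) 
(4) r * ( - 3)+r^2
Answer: 1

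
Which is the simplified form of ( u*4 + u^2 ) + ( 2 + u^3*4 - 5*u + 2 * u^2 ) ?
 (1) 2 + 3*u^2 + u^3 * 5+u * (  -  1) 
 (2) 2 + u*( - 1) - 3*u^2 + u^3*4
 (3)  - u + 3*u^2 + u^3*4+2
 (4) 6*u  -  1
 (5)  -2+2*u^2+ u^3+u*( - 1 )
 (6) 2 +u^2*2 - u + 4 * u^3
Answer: 3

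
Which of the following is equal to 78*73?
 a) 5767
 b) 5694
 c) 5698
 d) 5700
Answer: b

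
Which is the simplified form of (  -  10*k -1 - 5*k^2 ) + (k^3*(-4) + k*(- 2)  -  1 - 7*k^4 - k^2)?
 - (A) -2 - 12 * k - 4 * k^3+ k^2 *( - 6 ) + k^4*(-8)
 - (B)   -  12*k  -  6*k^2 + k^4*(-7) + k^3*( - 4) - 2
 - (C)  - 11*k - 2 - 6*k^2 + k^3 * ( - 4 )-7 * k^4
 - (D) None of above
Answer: B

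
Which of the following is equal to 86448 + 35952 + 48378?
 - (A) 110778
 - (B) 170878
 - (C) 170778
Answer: C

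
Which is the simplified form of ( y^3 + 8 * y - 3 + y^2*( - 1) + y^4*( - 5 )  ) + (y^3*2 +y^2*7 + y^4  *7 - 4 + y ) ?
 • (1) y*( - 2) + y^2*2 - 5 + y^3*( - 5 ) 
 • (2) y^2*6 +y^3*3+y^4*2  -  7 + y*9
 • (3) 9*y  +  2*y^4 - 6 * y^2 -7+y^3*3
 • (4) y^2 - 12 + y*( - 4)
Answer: 2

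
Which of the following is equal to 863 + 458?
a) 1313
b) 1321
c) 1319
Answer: b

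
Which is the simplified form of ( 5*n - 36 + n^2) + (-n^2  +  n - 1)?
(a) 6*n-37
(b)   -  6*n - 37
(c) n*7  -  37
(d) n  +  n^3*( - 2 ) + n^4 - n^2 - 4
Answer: a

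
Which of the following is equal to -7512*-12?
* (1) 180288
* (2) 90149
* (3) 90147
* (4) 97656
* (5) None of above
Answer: 5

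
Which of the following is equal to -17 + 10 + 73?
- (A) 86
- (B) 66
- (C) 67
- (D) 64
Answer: B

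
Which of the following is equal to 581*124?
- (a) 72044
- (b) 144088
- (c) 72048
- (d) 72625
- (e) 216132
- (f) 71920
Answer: a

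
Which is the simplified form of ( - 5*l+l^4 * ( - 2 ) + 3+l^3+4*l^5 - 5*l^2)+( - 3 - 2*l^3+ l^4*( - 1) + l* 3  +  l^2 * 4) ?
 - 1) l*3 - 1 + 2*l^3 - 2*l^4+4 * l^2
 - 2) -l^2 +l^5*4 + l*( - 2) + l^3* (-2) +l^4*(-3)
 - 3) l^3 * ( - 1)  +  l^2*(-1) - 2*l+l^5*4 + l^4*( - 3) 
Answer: 3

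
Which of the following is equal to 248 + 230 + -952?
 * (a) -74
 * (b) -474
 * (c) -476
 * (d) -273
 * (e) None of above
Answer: b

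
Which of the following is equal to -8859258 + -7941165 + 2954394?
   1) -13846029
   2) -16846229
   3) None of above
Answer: 1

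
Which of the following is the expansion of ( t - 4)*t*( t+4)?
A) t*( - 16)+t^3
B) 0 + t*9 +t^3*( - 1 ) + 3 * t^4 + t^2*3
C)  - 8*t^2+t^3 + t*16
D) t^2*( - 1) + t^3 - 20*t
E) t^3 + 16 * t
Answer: A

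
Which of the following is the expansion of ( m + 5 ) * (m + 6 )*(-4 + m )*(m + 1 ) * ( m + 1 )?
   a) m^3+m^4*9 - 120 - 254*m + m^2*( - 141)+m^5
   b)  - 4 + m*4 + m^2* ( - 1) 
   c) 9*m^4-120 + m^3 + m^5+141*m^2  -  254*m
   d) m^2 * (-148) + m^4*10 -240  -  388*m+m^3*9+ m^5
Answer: a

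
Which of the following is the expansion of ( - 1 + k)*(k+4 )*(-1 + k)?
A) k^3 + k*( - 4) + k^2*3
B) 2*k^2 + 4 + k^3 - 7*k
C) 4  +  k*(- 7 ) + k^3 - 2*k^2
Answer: B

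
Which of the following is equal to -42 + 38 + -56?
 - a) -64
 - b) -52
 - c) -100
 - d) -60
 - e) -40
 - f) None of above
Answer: d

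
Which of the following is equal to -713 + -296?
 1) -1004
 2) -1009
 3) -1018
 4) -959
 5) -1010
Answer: 2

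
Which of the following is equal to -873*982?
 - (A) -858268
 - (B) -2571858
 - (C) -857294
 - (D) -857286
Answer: D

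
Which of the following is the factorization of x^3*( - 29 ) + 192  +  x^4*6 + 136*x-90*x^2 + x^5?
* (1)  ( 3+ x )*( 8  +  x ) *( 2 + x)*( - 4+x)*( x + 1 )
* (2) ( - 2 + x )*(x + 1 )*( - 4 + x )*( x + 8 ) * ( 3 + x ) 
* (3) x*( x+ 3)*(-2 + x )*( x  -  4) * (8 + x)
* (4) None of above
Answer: 2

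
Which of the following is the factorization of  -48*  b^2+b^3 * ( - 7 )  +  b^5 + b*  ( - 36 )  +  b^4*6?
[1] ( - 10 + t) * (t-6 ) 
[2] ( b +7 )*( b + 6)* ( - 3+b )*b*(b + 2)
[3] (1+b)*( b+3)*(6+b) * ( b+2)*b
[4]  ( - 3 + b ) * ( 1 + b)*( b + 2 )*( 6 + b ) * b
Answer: 4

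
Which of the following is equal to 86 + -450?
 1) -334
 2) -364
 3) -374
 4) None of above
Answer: 2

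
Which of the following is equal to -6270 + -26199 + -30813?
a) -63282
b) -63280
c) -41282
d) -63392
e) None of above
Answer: a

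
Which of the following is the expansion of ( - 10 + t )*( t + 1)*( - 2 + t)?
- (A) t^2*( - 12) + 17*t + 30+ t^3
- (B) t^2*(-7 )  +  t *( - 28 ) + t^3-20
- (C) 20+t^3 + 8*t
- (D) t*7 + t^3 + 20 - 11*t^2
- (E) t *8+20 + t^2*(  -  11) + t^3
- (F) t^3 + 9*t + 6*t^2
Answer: E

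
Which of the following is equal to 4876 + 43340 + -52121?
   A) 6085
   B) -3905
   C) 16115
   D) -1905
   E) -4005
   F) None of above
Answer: B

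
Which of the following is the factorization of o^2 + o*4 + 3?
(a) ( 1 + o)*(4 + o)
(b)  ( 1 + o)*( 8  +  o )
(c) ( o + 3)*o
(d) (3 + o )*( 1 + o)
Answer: d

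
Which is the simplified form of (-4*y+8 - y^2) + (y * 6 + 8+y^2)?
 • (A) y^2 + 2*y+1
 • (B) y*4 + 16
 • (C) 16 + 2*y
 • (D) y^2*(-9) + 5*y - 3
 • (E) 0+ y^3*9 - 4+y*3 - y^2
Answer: C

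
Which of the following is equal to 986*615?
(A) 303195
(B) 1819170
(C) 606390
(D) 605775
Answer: C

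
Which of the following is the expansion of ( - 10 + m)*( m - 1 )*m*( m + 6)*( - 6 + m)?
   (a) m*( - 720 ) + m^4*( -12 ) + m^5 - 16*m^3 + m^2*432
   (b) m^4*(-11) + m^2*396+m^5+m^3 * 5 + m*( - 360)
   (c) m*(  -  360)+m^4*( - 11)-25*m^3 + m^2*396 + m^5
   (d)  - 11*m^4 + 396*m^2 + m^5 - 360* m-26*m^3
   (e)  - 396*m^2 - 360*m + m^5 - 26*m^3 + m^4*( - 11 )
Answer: d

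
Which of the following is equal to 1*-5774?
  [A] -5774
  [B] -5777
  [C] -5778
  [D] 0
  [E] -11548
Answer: A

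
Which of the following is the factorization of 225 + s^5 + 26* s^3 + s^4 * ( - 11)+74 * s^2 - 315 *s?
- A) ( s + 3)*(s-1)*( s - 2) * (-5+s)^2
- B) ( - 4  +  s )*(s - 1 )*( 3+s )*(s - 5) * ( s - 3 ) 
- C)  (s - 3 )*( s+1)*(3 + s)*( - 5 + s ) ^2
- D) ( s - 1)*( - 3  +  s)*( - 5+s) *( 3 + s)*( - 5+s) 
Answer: D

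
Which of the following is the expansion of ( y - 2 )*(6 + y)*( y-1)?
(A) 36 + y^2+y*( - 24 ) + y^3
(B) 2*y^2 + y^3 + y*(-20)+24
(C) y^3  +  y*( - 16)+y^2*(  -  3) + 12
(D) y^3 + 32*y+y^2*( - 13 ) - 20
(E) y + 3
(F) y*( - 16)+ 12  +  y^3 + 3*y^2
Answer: F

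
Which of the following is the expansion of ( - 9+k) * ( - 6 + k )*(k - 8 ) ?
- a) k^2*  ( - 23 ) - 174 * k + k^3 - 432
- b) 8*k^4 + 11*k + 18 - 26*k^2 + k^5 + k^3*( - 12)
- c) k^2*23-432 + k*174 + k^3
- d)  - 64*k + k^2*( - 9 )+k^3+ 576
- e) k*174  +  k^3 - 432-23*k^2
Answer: e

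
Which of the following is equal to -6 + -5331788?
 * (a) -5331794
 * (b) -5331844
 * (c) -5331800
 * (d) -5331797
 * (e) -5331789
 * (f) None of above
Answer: a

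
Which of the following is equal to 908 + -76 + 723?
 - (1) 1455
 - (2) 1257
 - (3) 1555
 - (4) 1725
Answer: 3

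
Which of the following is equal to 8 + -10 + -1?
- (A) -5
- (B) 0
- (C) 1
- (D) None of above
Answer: D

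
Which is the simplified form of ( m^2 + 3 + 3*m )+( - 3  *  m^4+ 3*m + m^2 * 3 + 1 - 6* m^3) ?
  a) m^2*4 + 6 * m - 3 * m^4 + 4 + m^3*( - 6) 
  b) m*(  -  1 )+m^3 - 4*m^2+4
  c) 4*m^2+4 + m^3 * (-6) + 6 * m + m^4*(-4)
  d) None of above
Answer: a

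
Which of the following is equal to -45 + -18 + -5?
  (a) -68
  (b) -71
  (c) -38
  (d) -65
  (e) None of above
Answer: a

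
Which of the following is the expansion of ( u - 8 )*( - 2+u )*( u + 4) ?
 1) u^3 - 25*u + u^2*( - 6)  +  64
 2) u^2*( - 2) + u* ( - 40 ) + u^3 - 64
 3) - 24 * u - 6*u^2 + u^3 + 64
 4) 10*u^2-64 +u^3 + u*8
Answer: 3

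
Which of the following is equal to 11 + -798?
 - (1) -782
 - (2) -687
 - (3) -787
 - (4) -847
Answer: 3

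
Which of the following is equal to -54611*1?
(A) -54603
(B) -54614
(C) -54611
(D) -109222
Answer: C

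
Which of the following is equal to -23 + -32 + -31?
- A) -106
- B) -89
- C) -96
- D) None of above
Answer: D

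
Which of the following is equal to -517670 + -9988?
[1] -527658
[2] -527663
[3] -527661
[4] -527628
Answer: 1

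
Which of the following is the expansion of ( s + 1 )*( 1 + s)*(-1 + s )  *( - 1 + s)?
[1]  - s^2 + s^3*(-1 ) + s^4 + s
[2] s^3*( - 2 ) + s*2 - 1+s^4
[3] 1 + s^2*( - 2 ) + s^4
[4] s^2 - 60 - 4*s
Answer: 3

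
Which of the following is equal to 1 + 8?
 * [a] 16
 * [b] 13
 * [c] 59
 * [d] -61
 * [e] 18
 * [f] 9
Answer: f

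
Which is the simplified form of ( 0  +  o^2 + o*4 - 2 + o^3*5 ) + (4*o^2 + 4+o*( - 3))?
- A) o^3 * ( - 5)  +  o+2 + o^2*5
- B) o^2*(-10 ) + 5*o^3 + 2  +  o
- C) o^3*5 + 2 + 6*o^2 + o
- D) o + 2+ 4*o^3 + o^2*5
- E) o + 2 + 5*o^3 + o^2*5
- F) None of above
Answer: E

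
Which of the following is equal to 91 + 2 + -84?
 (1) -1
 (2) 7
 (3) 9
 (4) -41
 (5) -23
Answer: 3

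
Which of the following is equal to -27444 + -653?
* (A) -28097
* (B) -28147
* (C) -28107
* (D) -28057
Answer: A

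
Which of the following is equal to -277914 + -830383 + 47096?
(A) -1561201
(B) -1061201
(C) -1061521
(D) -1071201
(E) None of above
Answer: B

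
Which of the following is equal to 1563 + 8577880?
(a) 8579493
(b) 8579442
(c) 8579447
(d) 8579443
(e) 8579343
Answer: d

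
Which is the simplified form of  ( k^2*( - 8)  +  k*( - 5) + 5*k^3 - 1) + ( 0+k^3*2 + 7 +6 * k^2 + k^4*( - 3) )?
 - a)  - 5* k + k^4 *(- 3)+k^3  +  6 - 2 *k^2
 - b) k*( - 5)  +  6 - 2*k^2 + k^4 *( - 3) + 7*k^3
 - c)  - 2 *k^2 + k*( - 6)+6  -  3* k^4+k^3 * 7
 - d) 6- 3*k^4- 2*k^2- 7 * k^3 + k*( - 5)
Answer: b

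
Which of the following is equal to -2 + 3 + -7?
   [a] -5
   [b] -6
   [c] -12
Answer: b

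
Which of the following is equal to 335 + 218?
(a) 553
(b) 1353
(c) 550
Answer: a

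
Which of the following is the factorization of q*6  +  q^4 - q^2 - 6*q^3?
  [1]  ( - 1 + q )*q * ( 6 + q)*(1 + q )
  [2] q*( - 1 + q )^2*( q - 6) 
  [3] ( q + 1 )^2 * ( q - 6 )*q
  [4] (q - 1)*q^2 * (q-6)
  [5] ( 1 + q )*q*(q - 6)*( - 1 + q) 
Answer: 5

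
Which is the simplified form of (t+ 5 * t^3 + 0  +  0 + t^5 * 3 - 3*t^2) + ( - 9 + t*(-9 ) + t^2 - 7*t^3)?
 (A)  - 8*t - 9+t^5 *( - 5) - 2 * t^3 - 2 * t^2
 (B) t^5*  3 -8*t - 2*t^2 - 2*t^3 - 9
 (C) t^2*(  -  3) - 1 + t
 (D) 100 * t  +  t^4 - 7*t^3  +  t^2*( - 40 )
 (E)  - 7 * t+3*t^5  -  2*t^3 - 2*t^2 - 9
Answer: B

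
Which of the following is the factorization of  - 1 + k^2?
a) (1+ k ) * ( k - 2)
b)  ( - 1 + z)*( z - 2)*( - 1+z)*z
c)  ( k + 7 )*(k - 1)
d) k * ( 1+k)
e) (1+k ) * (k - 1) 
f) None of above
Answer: e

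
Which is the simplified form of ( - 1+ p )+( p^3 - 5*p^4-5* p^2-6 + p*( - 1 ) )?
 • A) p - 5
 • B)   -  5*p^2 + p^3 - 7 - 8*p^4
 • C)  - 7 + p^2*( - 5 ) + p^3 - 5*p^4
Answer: C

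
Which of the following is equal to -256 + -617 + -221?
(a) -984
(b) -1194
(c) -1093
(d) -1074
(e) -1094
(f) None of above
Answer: e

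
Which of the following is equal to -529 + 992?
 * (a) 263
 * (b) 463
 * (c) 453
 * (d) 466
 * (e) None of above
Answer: b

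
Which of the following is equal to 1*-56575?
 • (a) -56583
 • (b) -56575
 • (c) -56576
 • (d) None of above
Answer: b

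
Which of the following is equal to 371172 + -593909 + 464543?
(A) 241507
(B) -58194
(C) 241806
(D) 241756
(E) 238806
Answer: C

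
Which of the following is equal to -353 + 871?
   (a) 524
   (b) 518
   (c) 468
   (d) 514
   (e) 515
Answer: b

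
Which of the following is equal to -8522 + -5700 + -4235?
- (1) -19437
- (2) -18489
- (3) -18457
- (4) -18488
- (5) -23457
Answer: 3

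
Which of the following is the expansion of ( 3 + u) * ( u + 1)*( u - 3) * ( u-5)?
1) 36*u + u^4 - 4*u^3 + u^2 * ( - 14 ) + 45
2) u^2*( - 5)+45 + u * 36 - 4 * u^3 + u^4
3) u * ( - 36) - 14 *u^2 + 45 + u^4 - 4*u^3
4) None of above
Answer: 1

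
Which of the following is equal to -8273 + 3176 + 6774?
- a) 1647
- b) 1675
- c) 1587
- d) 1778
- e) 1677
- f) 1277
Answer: e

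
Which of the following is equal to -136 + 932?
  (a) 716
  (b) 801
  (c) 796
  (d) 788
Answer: c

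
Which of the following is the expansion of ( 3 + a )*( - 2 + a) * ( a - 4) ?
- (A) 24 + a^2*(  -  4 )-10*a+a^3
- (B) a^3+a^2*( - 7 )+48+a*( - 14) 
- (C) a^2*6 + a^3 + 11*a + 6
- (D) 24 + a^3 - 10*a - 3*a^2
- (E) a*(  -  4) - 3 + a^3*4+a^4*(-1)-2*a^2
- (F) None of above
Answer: D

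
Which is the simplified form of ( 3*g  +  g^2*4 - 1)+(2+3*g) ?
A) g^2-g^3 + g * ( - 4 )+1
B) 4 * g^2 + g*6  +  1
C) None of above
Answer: B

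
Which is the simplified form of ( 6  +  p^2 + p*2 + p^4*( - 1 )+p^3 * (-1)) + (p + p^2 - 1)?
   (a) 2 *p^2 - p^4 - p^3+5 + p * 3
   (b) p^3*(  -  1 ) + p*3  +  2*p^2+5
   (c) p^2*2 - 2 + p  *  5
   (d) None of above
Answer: a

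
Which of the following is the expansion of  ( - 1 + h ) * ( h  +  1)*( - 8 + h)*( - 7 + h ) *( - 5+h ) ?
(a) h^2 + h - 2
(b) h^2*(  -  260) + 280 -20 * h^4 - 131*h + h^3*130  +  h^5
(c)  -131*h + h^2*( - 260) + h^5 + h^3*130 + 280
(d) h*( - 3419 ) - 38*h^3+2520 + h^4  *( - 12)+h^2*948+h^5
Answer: b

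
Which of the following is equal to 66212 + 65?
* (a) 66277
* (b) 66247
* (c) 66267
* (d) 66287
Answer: a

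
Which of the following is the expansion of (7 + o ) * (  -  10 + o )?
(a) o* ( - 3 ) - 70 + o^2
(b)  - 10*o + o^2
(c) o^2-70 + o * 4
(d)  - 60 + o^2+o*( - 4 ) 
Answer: a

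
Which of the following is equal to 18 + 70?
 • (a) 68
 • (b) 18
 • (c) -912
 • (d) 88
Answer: d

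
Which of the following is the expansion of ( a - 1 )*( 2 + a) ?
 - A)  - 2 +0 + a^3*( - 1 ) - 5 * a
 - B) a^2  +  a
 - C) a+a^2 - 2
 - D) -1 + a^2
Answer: C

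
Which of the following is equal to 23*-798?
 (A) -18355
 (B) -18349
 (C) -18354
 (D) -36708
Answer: C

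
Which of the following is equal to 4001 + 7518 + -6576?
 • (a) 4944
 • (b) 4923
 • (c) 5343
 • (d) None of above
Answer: d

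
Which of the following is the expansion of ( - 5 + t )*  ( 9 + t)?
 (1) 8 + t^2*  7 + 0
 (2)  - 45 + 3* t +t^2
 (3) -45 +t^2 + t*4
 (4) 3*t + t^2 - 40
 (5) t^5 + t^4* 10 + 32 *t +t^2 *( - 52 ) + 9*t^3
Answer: 3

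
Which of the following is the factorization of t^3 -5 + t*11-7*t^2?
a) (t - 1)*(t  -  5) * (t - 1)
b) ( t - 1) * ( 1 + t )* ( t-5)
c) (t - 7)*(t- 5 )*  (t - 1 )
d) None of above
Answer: a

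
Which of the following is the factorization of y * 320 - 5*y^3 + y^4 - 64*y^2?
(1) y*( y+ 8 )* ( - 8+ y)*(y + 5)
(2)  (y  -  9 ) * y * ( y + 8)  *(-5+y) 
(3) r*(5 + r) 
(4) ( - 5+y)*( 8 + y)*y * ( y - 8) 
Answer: 4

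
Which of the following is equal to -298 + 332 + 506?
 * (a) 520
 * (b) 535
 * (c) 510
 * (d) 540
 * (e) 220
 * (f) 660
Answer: d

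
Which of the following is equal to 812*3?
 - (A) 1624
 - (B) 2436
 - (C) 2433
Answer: B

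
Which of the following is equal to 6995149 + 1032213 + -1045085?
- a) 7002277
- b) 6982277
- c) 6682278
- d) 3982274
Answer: b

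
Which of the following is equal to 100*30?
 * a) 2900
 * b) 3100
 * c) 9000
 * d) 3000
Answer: d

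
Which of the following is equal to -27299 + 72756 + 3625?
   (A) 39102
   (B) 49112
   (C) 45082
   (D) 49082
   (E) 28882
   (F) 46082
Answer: D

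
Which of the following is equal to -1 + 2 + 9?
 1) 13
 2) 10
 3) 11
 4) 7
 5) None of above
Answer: 2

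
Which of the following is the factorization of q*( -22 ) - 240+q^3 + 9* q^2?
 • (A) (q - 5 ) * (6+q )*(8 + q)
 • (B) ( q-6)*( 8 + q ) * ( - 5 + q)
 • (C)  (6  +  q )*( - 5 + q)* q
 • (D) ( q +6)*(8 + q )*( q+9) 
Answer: A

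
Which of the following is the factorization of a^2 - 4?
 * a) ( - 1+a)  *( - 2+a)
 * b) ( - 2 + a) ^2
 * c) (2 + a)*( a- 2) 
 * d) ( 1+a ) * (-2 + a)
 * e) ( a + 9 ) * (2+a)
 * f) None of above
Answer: c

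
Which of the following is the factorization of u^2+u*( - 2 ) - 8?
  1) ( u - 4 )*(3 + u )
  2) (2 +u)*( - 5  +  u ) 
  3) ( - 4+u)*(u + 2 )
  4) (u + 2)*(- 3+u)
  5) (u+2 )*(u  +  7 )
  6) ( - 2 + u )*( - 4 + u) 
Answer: 3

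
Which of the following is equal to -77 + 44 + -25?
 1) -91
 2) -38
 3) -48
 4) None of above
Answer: 4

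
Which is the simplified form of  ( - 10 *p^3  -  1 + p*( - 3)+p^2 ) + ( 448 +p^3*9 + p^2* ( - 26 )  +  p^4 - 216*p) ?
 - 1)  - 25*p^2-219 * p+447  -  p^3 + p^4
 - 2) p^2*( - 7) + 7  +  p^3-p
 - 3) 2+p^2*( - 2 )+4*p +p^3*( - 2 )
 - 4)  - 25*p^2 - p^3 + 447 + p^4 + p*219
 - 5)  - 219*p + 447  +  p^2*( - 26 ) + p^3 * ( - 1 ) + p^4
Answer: 1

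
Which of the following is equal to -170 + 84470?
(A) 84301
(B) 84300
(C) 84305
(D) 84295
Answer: B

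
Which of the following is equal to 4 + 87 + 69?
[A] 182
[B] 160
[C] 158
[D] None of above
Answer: B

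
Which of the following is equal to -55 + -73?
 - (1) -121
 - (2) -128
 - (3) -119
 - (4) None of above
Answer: 2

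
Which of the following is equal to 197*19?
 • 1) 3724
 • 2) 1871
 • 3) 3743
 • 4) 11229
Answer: 3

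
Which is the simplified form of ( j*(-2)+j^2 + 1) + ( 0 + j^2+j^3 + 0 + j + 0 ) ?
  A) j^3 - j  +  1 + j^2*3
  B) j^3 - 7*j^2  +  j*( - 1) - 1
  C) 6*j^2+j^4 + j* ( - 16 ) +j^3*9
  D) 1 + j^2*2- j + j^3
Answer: D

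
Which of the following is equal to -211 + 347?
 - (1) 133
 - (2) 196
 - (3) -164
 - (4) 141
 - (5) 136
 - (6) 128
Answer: 5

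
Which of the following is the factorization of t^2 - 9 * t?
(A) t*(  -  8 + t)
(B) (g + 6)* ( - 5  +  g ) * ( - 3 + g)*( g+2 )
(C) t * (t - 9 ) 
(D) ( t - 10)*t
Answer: C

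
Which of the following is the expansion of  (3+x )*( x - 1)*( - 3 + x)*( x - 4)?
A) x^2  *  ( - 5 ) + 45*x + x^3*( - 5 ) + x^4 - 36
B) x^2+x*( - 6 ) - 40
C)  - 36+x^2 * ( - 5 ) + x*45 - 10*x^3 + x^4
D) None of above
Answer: A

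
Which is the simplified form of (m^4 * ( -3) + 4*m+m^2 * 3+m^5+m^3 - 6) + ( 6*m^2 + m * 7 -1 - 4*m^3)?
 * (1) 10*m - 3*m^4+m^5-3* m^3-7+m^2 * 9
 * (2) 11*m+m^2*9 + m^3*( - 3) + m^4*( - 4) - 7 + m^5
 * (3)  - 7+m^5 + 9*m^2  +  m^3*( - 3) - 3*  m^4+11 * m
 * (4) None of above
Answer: 3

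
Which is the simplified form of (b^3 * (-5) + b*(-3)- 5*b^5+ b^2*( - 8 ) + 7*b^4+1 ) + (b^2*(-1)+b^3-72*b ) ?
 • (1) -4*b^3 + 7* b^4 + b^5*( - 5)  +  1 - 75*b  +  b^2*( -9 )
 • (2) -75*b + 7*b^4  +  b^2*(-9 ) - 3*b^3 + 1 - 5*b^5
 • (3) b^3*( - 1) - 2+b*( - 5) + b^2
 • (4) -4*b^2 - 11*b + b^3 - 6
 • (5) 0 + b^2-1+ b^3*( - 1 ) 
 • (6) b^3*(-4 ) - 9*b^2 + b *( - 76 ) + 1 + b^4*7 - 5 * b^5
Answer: 1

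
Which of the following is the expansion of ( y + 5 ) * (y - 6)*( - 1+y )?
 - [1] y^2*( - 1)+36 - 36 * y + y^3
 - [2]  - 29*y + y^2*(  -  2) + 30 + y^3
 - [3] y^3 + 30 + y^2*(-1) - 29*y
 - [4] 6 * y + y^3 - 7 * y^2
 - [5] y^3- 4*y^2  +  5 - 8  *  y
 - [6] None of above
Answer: 2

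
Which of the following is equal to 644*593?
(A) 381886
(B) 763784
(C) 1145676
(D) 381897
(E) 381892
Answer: E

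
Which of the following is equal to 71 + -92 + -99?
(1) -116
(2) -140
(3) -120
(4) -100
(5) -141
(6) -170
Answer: 3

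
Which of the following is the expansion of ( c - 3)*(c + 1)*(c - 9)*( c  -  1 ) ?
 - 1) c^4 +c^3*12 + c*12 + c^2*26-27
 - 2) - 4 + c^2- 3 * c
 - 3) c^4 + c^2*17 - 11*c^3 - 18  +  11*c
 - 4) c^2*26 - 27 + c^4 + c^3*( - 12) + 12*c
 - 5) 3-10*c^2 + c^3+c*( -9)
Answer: 4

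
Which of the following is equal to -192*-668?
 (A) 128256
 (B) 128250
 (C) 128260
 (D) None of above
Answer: A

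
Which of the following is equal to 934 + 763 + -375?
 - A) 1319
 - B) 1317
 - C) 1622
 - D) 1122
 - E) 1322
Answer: E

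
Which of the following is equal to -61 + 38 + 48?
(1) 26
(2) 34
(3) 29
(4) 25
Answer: 4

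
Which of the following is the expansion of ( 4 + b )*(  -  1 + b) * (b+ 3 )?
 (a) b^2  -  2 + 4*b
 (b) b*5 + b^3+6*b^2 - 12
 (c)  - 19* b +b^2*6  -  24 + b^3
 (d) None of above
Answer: b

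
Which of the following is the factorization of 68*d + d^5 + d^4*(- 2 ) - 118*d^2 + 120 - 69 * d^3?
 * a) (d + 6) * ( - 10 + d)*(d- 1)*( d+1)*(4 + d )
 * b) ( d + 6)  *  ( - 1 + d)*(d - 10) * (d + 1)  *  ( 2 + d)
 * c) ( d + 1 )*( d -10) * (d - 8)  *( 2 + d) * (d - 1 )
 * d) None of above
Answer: b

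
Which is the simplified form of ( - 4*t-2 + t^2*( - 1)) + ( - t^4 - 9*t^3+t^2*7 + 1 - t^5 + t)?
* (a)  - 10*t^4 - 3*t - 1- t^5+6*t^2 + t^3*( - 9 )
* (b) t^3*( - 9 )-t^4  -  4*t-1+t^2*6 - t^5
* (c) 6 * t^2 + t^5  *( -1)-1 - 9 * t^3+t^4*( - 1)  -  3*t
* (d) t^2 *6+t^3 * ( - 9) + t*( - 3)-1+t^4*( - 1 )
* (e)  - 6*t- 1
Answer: c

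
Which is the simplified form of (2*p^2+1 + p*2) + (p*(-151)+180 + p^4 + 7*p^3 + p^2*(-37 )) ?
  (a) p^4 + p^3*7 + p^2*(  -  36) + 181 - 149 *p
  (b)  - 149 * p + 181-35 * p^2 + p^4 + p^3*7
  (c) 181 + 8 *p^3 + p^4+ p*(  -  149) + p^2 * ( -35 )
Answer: b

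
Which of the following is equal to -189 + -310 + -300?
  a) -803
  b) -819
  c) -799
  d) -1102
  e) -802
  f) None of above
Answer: c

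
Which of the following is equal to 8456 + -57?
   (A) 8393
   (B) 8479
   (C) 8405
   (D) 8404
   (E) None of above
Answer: E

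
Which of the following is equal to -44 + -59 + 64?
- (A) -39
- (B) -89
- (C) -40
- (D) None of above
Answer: A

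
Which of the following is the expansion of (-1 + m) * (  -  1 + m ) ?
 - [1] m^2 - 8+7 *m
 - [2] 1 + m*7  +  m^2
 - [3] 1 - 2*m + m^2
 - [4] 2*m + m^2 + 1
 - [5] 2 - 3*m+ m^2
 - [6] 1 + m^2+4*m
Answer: 3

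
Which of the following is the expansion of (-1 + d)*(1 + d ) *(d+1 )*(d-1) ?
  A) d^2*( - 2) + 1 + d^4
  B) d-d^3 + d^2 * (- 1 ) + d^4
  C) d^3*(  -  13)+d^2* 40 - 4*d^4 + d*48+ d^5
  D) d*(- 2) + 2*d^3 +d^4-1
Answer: A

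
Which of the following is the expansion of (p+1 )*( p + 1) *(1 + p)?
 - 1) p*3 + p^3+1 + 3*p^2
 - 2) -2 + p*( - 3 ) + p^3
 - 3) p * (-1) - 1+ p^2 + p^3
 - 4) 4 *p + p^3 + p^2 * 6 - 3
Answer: 1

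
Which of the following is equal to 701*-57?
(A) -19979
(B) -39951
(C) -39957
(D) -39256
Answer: C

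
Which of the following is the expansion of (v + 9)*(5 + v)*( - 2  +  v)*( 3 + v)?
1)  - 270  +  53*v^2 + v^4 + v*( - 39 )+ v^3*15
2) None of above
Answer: 1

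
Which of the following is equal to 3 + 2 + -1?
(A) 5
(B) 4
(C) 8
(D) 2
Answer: B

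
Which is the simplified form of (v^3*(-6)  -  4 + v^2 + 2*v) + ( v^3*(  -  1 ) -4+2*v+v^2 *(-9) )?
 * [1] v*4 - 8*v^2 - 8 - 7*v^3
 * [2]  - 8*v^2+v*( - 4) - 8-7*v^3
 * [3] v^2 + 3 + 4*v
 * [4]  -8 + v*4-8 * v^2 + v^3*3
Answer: 1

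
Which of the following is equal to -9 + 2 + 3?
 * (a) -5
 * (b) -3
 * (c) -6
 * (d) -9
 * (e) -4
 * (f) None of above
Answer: e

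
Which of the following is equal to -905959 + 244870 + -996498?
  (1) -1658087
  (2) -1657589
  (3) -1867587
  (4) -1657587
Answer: 4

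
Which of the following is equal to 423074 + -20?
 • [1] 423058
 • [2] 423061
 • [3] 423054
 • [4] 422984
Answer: 3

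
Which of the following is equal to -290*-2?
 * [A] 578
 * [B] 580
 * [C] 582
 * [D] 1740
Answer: B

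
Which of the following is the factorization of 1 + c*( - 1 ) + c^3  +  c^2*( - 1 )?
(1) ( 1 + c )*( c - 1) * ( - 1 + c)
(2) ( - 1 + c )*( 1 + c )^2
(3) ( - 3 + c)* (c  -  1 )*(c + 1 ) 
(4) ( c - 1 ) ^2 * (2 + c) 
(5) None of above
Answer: 1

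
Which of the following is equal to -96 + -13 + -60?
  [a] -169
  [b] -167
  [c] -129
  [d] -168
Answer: a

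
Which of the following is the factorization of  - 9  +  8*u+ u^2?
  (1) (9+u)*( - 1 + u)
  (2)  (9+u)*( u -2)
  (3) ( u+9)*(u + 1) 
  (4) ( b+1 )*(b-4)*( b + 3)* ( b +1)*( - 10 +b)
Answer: 1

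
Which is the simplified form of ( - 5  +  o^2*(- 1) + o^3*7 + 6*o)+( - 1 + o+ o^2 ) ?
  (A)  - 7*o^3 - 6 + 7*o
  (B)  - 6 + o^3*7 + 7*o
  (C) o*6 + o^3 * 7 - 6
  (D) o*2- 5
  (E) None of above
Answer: B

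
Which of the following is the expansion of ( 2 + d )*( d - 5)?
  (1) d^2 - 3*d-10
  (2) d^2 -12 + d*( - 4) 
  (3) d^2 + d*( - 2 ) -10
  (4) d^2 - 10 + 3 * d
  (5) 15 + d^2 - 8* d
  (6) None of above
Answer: 1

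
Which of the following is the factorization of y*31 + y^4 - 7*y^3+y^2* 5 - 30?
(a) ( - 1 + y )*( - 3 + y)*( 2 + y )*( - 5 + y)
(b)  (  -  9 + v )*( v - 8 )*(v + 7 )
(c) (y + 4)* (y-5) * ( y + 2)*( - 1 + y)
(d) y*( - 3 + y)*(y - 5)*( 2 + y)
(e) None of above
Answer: a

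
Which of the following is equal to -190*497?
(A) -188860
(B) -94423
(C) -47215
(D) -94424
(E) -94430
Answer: E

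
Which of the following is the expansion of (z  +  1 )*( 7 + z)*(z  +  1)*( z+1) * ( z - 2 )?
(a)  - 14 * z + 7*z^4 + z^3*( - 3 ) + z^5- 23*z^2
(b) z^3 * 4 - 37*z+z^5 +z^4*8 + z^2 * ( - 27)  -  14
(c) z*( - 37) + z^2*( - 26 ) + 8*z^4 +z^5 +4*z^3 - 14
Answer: c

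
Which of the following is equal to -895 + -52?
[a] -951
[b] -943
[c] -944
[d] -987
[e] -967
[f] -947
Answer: f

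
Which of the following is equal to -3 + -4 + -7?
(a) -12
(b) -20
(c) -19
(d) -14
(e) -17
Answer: d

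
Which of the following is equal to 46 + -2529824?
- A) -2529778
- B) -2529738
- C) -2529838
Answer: A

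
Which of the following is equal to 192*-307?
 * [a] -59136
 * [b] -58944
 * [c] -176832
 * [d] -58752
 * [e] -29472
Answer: b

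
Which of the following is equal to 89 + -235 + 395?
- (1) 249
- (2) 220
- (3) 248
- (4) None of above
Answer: 1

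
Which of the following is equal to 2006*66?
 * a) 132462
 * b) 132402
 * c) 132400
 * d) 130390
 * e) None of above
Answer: e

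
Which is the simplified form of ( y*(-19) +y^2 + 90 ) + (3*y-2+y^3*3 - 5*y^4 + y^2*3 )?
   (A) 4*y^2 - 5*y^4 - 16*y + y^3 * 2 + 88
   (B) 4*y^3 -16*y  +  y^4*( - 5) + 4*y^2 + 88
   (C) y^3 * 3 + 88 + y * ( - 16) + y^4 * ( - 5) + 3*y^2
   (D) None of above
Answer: D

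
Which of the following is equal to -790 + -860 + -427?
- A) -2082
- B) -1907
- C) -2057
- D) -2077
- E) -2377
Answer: D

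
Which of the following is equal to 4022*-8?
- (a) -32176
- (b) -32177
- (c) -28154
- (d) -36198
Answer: a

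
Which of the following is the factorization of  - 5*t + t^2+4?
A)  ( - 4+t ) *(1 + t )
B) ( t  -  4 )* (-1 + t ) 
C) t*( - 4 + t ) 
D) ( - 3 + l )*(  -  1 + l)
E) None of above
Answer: B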